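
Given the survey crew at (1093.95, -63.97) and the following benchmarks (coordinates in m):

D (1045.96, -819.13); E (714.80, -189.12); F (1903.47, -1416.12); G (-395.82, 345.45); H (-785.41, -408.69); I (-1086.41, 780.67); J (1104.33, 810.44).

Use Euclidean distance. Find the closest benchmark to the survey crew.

E

Distances from (1093.95, -63.97):
D: √((-47.99)² + (-755.16)²) = √(2303.0401 + 570266.6256) = 756.68 m
E: √((-379.15)² + (-125.15)²) = √(143754.7225 + 15662.5225) = 399.27 m
F: √((809.52)² + (-1352.15)²) = √(655322.6304 + 1828309.6225) = 1575.95 m
G: √((-1489.77)² + (409.42)²) = √(2219414.6529 + 167624.7364) = 1545.00 m
H: √((-1879.36)² + (-344.72)²) = √(3531994.0096 + 118831.8784) = 1910.71 m
I: √((-2180.36)² + (844.64)²) = √(4753969.7296 + 713416.7296) = 2338.24 m
J: √((10.38)² + (874.41)²) = √(107.7444 + 764592.8481) = 874.47 m
Minimum: E at 399.27 m.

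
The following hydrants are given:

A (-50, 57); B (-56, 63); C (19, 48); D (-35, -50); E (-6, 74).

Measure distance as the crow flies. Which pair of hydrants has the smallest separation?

Pairwise distances:
A–B: 8.5
A–C: 69.6
A–D: 108.0
A–E: 47.2
B–C: 76.5
B–D: 114.9
B–E: 51.2
C–D: 111.9
C–E: 36.1
D–E: 127.3
Closest pair: A–B at 8.5.

A and B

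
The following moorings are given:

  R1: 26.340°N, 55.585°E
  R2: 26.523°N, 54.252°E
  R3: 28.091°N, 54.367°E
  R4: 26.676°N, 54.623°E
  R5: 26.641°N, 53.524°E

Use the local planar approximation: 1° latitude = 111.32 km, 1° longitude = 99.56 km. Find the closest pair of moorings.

R2 and R4

Pairwise distances:
R2–R4: √((0.153·111.32)² + (0.371·99.56)²) = √(290.08766 + 1364.32424) = 40.674 km
R2–R5: √((0.118·111.32)² + (-0.728·99.56)²) = √(172.54819 + 5253.30401) = 73.660 km
R1–R4: √((0.336·111.32)² + (-0.962·99.56)²) = √(1399.02331 + 9173.18009) = 102.821 km
R4–R5: √((-0.035·111.32)² + (-1.099·99.56)²) = √(15.18037 + 11971.95734) = 109.486 km
R1–R2: √((0.183·111.32)² + (-1.333·99.56)²) = √(415.00046 + 17612.86777) = 134.268 km
R3–R4: √((-1.415·111.32)² + (0.256·99.56)²) = √(24811.85732 + 649.60552) = 159.566 km
R2–R3: √((1.568·111.32)² + (0.115·99.56)²) = √(30467.61872 + 131.08876) = 174.925 km
R3–R5: √((-1.450·111.32)² + (-0.843·99.56)²) = √(26054.47940 + 7044.09047) = 181.930 km
R1–R5: √((0.301·111.32)² + (-2.061·99.56)²) = √(1122.74049 + 42104.23291) = 207.911 km
R1–R3: √((1.751·111.32)² + (-1.218·99.56)²) = √(37994.32099 + 14704.97710) = 229.563 km
Closest pair: R2–R4 at 40.674 km.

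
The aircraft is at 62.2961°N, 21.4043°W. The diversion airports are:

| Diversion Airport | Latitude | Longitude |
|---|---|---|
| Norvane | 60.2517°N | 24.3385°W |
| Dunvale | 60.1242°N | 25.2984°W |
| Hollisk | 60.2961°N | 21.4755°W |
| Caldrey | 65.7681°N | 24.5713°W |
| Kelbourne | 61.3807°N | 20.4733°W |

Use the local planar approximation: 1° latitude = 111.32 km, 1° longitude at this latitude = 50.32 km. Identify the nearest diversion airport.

Distances from 62.2961°N, 21.4043°W:
Norvane: √((-2.0444·111.32)² + (-2.9342·50.32)²) = √(51793.843464 + 21800.210664) = 271.2822 km
Dunvale: √((-2.1719·111.32)² + (-3.8941·50.32)²) = √(58455.589689 + 38396.838294) = 311.2112 km
Hollisk: √((-2.0000·111.32)² + (-0.0712·50.32)²) = √(49568.569600 + 12.836341) = 222.6688 km
Caldrey: √((3.4720·111.32)² + (-3.1670·50.32)²) = √(149384.599929 + 25396.706009) = 418.0685 km
Kelbourne: √((-0.9154·111.32)² + (0.9310·50.32)²) = √(10384.084452 + 2194.727608) = 112.1553 km
Minimum: Kelbourne at 112.1553 km.

Kelbourne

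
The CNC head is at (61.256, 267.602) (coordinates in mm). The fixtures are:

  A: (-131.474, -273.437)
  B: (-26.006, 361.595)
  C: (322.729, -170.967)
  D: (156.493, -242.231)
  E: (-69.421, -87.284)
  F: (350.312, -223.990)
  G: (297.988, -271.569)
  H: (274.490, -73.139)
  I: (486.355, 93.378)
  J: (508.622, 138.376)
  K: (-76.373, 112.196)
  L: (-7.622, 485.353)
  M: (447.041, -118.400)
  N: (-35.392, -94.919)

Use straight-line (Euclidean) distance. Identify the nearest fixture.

Distances from (61.256, 267.602):
A: 574.341 mm
B: 128.255 mm
C: 510.599 mm
D: 518.652 mm
E: 378.181 mm
F: 570.277 mm
G: 588.853 mm
H: 401.962 mm
I: 459.416 mm
J: 465.656 mm
K: 207.588 mm
L: 228.385 mm
M: 545.736 mm
N: 375.183 mm
Minimum: B at 128.255 mm.

B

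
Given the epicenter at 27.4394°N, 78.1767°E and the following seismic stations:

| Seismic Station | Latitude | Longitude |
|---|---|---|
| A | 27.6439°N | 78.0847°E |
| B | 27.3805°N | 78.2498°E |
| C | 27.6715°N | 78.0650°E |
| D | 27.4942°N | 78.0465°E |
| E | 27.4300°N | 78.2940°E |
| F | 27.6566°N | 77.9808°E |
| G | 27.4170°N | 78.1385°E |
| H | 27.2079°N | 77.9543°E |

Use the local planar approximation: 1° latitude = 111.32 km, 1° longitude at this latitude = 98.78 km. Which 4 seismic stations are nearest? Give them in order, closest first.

Distances from 27.4394°N, 78.1767°E:
A: 24.5118 km
B: 9.7535 km
C: 28.0947 km
D: 14.2346 km
E: 11.6340 km
F: 30.9689 km
G: 4.5229 km
H: 33.8636 km
Sorted: G (4.5229 km) < B (9.7535 km) < E (11.6340 km) < D (14.2346 km) < A (24.5118 km) < C (28.0947 km) < …

G, B, E, D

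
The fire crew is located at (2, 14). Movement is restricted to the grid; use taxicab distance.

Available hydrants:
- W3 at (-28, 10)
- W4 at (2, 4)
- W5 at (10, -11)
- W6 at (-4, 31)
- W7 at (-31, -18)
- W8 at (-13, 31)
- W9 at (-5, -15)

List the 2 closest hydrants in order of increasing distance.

W4, W6

Distances from (2, 14):
W3: 34
W4: 10
W5: 33
W6: 23
W7: 65
W8: 32
W9: 36
Sorted: W4 (10) < W6 (23) < W8 (32) < W5 (33) < …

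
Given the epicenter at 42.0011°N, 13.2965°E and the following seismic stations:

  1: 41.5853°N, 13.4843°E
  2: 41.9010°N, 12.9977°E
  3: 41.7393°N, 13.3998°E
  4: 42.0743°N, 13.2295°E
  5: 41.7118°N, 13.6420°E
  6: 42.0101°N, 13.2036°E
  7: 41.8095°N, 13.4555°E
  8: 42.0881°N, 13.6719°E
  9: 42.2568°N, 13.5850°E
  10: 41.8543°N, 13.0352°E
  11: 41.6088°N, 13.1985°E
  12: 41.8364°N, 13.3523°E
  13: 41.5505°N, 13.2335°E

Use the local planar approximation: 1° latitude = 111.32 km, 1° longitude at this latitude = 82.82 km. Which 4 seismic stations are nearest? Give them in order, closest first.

6, 4, 12, 7

Distances from 42.0011°N, 13.2965°E:
1: 48.8302 km
2: 27.1397 km
3: 30.3734 km
4: 9.8585 km
5: 43.0805 km
6: 7.7589 km
7: 25.0665 km
8: 32.5641 km
9: 37.1636 km
10: 27.1179 km
11: 44.4187 km
12: 18.9079 km
13: 50.4314 km
Sorted: 6 (7.7589 km) < 4 (9.8585 km) < 12 (18.9079 km) < 7 (25.0665 km) < 10 (27.1179 km) < 2 (27.1397 km) < …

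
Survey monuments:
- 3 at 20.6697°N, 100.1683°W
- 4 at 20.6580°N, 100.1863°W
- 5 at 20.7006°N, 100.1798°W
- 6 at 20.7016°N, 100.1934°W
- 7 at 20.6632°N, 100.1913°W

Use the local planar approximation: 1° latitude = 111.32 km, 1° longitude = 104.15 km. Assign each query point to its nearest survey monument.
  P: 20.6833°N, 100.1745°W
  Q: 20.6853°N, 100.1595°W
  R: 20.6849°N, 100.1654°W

P at 20.6833°N, 100.1745°W:
  3: √((-0.0136·111.32)² + (0.0062·104.15)²) = √(2.292051 + 0.416967) = 1.6459 km
  4: √((-0.0253·111.32)² + (-0.0118·104.15)²) = √(7.932086 + 1.510367) = 3.0729 km
  5: √((0.0173·111.32)² + (-0.0053·104.15)²) = √(3.708844 + 0.304698) = 2.0034 km
  6: √((0.0183·111.32)² + (-0.0189·104.15)²) = √(4.150005 + 3.874736) = 2.8328 km
  7: √((-0.0201·111.32)² + (-0.0168·104.15)²) = √(5.006549 + 3.061520) = 2.8404 km
  → nearest: 3 (1.6459 km)
Q at 20.6853°N, 100.1595°W:
  3: √((-0.0156·111.32)² + (-0.0088·104.15)²) = √(3.015752 + 0.840009) = 1.9636 km
  4: √((-0.0273·111.32)² + (-0.0268·104.15)²) = √(9.235740 + 7.790909) = 4.1263 km
  5: √((0.0153·111.32)² + (-0.0203·104.15)²) = √(2.900877 + 4.470032) = 2.7149 km
  6: √((0.0163·111.32)² + (-0.0339·104.15)²) = √(3.292468 + 12.465737) = 3.9697 km
  7: √((-0.0221·111.32)² + (-0.0318·104.15)²) = √(6.052446 + 10.969145) = 4.1257 km
  → nearest: 3 (1.9636 km)
R at 20.6849°N, 100.1654°W:
  3: √((-0.0152·111.32)² + (-0.0029·104.15)²) = √(2.863081 + 0.091225) = 1.7188 km
  4: √((-0.0269·111.32)² + (-0.0209·104.15)²) = √(8.967078 + 4.738175) = 3.7021 km
  5: √((0.0157·111.32)² + (-0.0144·104.15)²) = √(3.054539 + 2.249280) = 2.3030 km
  6: √((0.0167·111.32)² + (-0.0280·104.15)²) = √(3.456045 + 8.504222) = 3.4584 km
  7: √((-0.0217·111.32)² + (-0.0259·104.15)²) = √(5.835336 + 7.276425) = 3.6210 km
  → nearest: 3 (1.7188 km)

P→3; Q→3; R→3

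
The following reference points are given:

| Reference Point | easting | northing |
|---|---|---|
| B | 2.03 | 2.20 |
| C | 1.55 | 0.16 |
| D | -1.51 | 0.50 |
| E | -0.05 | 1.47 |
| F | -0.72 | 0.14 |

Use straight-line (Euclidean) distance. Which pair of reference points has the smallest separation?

D and F

Pairwise distances:
D–F: 0.87
E–F: 1.49
D–E: 1.75
C–E: 2.07
B–C: 2.10
B–E: 2.20
C–F: 2.27
C–D: 3.08
B–F: 3.44
B–D: 3.93
Closest pair: D–F at 0.87.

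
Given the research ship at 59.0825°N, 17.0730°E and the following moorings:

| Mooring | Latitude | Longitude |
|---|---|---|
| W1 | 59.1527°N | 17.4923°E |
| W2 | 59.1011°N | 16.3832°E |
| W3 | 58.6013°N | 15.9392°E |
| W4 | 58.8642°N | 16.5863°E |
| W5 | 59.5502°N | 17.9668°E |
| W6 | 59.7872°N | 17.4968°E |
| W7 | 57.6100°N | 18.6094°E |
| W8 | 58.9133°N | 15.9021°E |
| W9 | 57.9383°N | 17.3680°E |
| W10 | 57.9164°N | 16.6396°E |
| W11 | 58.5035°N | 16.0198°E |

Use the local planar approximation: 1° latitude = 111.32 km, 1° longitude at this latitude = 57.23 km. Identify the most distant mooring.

W7

Distances from 59.0825°N, 17.0730°E:
W1: 25.2369 km
W2: 39.5315 km
W3: 84.1416 km
W4: 36.9646 km
W5: 72.9880 km
W6: 82.1110 km
W7: 186.0126 km
W8: 69.6074 km
W9: 128.4864 km
W10: 132.1587 km
W11: 88.2462 km
Maximum: W7 at 186.0126 km.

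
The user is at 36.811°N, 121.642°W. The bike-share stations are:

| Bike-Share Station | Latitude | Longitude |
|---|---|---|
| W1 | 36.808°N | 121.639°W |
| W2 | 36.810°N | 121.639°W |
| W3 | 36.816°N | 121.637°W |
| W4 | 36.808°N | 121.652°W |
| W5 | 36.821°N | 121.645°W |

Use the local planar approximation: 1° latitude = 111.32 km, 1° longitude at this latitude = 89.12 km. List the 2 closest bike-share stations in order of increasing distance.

W2, W1

Distances from 36.811°N, 121.642°W:
W1: 0.428 km
W2: 0.290 km
W3: 0.713 km
W4: 0.952 km
W5: 1.145 km
Sorted: W2 (0.290 km) < W1 (0.428 km) < W3 (0.713 km) < W4 (0.952 km) < …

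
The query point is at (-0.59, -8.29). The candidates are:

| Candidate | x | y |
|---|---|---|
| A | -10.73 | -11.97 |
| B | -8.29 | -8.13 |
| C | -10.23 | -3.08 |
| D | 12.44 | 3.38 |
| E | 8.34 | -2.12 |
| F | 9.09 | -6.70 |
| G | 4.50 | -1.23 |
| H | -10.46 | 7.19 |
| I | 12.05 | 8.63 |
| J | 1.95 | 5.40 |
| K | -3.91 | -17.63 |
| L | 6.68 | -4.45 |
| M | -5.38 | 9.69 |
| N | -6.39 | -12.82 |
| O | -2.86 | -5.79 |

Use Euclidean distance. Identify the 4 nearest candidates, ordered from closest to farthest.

Distances from (-0.59, -8.29):
A: √((-10.14)² + (-3.68)²) = √(102.8196 + 13.5424) = 10.79
B: √((-7.70)² + (0.16)²) = √(59.2900 + 0.0256) = 7.70
C: √((-9.64)² + (5.21)²) = √(92.9296 + 27.1441) = 10.96
D: √((13.03)² + (11.67)²) = √(169.7809 + 136.1889) = 17.49
E: √((8.93)² + (6.17)²) = √(79.7449 + 38.0689) = 10.85
F: √((9.68)² + (1.59)²) = √(93.7024 + 2.5281) = 9.81
G: √((5.09)² + (7.06)²) = √(25.9081 + 49.8436) = 8.70
H: √((-9.87)² + (15.48)²) = √(97.4169 + 239.6304) = 18.36
I: √((12.64)² + (16.92)²) = √(159.7696 + 286.2864) = 21.12
J: √((2.54)² + (13.69)²) = √(6.4516 + 187.4161) = 13.92
K: √((-3.32)² + (-9.34)²) = √(11.0224 + 87.2356) = 9.91
L: √((7.27)² + (3.84)²) = √(52.8529 + 14.7456) = 8.22
M: √((-4.79)² + (17.98)²) = √(22.9441 + 323.2804) = 18.61
N: √((-5.80)² + (-4.53)²) = √(33.6400 + 20.5209) = 7.36
O: √((-2.27)² + (2.50)²) = √(5.1529 + 6.2500) = 3.38
Sorted: O (3.38) < N (7.36) < B (7.70) < L (8.22) < G (8.70) < F (9.81) < …

O, N, B, L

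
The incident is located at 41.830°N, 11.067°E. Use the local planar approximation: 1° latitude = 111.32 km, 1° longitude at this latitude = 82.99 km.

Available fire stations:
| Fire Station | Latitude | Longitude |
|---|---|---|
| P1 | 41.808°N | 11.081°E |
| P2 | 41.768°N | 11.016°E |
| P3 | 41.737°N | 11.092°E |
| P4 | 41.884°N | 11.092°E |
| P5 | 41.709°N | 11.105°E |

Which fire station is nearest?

P1

Distances from 41.830°N, 11.067°E:
P1: √((-0.022·111.32)² + (0.014·82.99)²) = √(5.99780 + 1.34992) = 2.711 km
P2: √((-0.062·111.32)² + (-0.051·82.99)²) = √(47.63540 + 17.91397) = 8.096 km
P3: √((-0.093·111.32)² + (0.025·82.99)²) = √(107.17964 + 4.30459) = 10.559 km
P4: √((0.054·111.32)² + (0.025·82.99)²) = √(36.13549 + 4.30459) = 6.359 km
P5: √((-0.121·111.32)² + (0.038·82.99)²) = √(181.43336 + 9.94532) = 13.834 km
Minimum: P1 at 2.711 km.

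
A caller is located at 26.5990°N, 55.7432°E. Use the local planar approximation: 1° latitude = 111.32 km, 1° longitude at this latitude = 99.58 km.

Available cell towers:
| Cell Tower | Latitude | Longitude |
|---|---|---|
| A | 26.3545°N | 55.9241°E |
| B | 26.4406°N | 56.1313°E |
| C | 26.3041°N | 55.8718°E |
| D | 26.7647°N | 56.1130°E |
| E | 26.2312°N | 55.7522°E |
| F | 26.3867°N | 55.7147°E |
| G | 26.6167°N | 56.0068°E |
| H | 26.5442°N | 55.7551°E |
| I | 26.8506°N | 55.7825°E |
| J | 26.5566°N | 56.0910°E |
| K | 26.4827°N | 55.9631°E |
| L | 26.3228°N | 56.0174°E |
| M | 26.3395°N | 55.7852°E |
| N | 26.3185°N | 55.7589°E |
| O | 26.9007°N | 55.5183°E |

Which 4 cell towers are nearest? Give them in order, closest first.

H, F, K, G

Distances from 26.5990°N, 55.7432°E:
A: 32.6391 km
B: 42.4796 km
C: 35.2376 km
D: 41.1862 km
E: 40.9533 km
F: 23.8030 km
G: 26.3231 km
H: 6.2144 km
I: 28.2802 km
J: 34.9541 km
K: 25.4385 km
L: 41.1206 km
M: 29.1887 km
N: 31.2644 km
O: 40.3674 km
Sorted: H (6.2144 km) < F (23.8030 km) < K (25.4385 km) < G (26.3231 km) < I (28.2802 km) < M (29.1887 km) < …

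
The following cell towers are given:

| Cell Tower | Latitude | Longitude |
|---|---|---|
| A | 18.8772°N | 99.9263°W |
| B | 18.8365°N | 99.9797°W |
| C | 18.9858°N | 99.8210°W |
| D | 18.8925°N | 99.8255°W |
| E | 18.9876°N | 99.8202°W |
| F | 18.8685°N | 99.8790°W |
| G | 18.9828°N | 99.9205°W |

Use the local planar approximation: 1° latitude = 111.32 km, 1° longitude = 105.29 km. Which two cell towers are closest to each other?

C and E

Pairwise distances:
A–B: √((-0.0407·111.32)² + (-0.0534·105.29)²) = √(20.527460 + 31.612349) = 7.2208 km
A–C: √((0.1086·111.32)² + (0.1053·105.29)²) = √(146.152432 + 122.922389) = 16.4035 km
A–D: √((0.0153·111.32)² + (0.1008·105.29)²) = √(2.900877 + 112.640693) = 10.7490 km
A–E: √((0.1104·111.32)² + (0.1061·105.29)²) = √(151.037414 + 124.797251) = 16.6083 km
A–F: √((-0.0087·111.32)² + (0.0473·105.29)²) = √(0.937961 + 24.802561) = 5.0735 km
A–G: √((0.1056·111.32)² + (0.0058·105.29)²) = √(138.189241 + 0.372933) = 11.7712 km
B–C: √((0.1493·111.32)² + (0.1587·105.29)²) = √(276.226926 + 279.208159) = 23.5677 km
B–D: √((0.0560·111.32)² + (0.1542·105.29)²) = √(38.861759 + 263.598539) = 17.3914 km
B–E: √((0.1511·111.32)² + (0.1595·105.29)²) = √(282.927605 + 282.030207) = 23.7688 km
B–F: √((0.0320·111.32)² + (0.1007·105.29)²) = √(12.689554 + 112.417311) = 11.1851 km
B–G: √((0.1463·111.32)² + (0.0592·105.29)²) = √(265.237574 + 38.852383) = 17.4382 km
C–D: √((-0.0933·111.32)² + (-0.0045·105.29)²) = √(107.872236 + 0.224491) = 10.3970 km
C–E: √((0.0018·111.32)² + (0.0008·105.29)²) = √(0.040151 + 0.007095) = 0.2174 km
C–F: √((-0.1173·111.32)² + (-0.0580·105.29)²) = √(170.507081 + 37.293251) = 14.4153 km
C–G: √((-0.0030·111.32)² + (-0.0995·105.29)²) = √(0.111529 + 109.754014) = 10.4817 km
D–E: √((0.0951·111.32)² + (0.0053·105.29)²) = √(112.074660 + 0.311405) = 10.6012 km
D–F: √((-0.0240·111.32)² + (-0.0535·105.29)²) = √(7.137874 + 31.730858) = 6.2345 km
D–G: √((0.0903·111.32)² + (-0.0950·105.29)²) = √(101.046644 + 100.051007) = 14.1809 km
E–F: √((-0.1191·111.32)² + (-0.0588·105.29)²) = √(175.780185 + 38.329125) = 14.6325 km
E–G: √((-0.0048·111.32)² + (-0.1003·105.29)²) = √(0.285515 + 111.525998) = 10.5741 km
F–G: √((0.1143·111.32)² + (-0.0415·105.29)²) = √(161.897020 + 19.092836) = 13.4532 km
Closest pair: C–E at 0.2174 km.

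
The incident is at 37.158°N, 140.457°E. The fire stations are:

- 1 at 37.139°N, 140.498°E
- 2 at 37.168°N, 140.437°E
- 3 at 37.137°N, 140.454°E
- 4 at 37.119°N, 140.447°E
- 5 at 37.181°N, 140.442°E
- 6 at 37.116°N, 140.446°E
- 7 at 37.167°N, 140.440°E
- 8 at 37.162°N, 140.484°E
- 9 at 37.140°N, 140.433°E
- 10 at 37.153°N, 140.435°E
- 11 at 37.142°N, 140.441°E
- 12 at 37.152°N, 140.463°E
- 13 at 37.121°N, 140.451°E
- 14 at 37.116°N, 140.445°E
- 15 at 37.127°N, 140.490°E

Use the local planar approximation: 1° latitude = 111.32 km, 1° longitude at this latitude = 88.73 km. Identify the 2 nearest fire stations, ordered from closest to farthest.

Distances from 37.158°N, 140.457°E:
1: 4.208 km
2: 2.095 km
3: 2.353 km
4: 4.431 km
5: 2.886 km
6: 4.776 km
7: 1.811 km
8: 2.437 km
9: 2.924 km
10: 2.030 km
11: 2.278 km
12: 0.854 km
13: 4.153 km
14: 4.795 km
15: 4.526 km
Sorted: 12 (0.854 km) < 7 (1.811 km) < 10 (2.030 km) < 2 (2.095 km) < …

12, 7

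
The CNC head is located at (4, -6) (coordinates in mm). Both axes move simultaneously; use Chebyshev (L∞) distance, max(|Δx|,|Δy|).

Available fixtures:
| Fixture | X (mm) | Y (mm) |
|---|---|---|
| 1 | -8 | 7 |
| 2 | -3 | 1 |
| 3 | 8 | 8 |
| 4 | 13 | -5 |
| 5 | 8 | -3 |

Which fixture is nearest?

5

Distances from (4, -6):
1: max(|-12|, |13|) = 13 mm
2: max(|-7|, |7|) = 7 mm
3: max(|4|, |14|) = 14 mm
4: max(|9|, |1|) = 9 mm
5: max(|4|, |3|) = 4 mm
Minimum: 5 at 4 mm.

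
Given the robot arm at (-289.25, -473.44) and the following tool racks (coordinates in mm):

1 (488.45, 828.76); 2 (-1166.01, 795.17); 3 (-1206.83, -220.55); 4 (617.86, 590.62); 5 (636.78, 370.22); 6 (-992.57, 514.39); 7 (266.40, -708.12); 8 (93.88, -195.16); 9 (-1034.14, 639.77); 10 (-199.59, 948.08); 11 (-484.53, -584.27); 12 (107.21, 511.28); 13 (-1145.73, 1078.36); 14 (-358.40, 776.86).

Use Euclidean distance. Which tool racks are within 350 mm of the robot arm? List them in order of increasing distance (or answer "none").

11

Distances from (-289.25, -473.44):
1: √((777.70)² + (1302.20)²) = √(604817.2900 + 1695724.8400) = 1516.75 mm
2: √((-876.76)² + (1268.61)²) = √(768708.0976 + 1609371.3321) = 1542.10 mm
3: √((-917.58)² + (252.89)²) = √(841953.0564 + 63953.3521) = 951.79 mm
4: √((907.11)² + (1064.06)²) = √(822848.5521 + 1132223.6836) = 1398.24 mm
5: √((926.03)² + (843.66)²) = √(857531.5609 + 711762.1956) = 1252.71 mm
6: √((-703.32)² + (987.83)²) = √(494659.0224 + 975808.1089) = 1212.63 mm
7: √((555.65)² + (-234.68)²) = √(308746.9225 + 55074.7024) = 603.18 mm
8: √((383.13)² + (278.28)²) = √(146788.5969 + 77439.7584) = 473.53 mm
9: √((-744.89)² + (1113.21)²) = √(554861.1121 + 1239236.5041) = 1339.44 mm
10: √((89.66)² + (1421.52)²) = √(8038.9156 + 2020719.1104) = 1424.34 mm
11: √((-195.28)² + (-110.83)²) = √(38134.2784 + 12283.2889) = 224.54 mm
12: √((396.46)² + (984.72)²) = √(157180.5316 + 969673.4784) = 1061.53 mm
13: √((-856.48)² + (1551.80)²) = √(733557.9904 + 2408083.2400) = 1772.47 mm
14: √((-69.15)² + (1250.30)²) = √(4781.7225 + 1563250.0900) = 1252.21 mm
Threshold 350 mm: 11 (224.54 mm) is within range.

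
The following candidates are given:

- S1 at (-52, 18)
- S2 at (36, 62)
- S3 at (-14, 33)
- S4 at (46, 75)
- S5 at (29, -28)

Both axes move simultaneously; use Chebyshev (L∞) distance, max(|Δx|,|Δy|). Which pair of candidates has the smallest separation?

S2 and S4

Pairwise distances:
S1–S2: 88
S1–S3: 38
S1–S4: 98
S1–S5: 81
S2–S3: 50
S2–S4: 13
S2–S5: 90
S3–S4: 60
S3–S5: 61
S4–S5: 103
Closest pair: S2–S4 at 13.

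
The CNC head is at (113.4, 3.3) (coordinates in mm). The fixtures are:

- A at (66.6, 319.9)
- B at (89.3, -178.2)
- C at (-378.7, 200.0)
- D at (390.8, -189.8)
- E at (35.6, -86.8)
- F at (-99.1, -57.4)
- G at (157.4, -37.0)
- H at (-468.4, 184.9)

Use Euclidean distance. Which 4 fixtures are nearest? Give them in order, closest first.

Distances from (113.4, 3.3):
A: √((-46.8)² + (316.6)²) = √(2190.240 + 100235.560) = 320.0 mm
B: √((-24.1)² + (-181.5)²) = √(580.810 + 32942.250) = 183.1 mm
C: √((-492.1)² + (196.7)²) = √(242162.410 + 38690.890) = 530.0 mm
D: √((277.4)² + (-193.1)²) = √(76950.760 + 37287.610) = 338.0 mm
E: √((-77.8)² + (-90.1)²) = √(6052.840 + 8118.010) = 119.0 mm
F: √((-212.5)² + (-60.7)²) = √(45156.250 + 3684.490) = 221.0 mm
G: √((44.0)² + (-40.3)²) = √(1936.000 + 1624.090) = 59.7 mm
H: √((-581.8)² + (181.6)²) = √(338491.240 + 32978.560) = 609.5 mm
Sorted: G (59.7 mm) < E (119.0 mm) < B (183.1 mm) < F (221.0 mm) < A (320.0 mm) < D (338.0 mm) < …

G, E, B, F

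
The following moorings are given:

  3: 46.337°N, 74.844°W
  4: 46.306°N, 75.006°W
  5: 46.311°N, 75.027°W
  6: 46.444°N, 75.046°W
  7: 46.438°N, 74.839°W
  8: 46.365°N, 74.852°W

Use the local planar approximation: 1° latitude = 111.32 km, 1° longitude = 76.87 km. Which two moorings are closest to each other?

Pairwise distances:
3–4: 12.922 km
3–5: 14.362 km
3–6: 19.570 km
3–7: 11.250 km
3–8: 3.177 km
4–5: 1.708 km
4–6: 15.667 km
4–7: 19.512 km
4–8: 13.538 km
5–6: 14.877 km
5–7: 20.217 km
5–8: 14.734 km
6–7: 15.926 km
6–8: 17.313 km
7–8: 8.188 km
Closest pair: 4–5 at 1.708 km.

4 and 5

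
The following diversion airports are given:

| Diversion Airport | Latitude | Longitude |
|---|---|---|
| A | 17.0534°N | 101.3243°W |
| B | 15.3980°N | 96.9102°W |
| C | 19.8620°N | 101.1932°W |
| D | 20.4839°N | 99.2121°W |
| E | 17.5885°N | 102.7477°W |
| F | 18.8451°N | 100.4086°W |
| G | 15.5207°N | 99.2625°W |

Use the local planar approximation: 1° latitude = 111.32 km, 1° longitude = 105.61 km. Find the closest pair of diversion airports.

C and F

Pairwise distances:
A–B: √((-1.6554·111.32)² + (4.4141·105.61)²) = √(33958.797016 + 217317.360096) = 501.2745 km
A–C: √((2.8086·111.32)² + (0.1311·105.61)²) = √(97752.118517 + 191.697067) = 312.9598 km
A–D: √((3.4305·111.32)² + (2.1122·105.61)²) = √(145834.824268 + 49759.975954) = 442.2610 km
A–E: √((0.5351·111.32)² + (-1.4234·105.61)²) = √(3548.267042 + 22597.688003) = 161.6971 km
A–F: √((1.7917·111.32)² + (0.9157·105.61)²) = √(39781.117856 + 9352.258742) = 221.6605 km
A–G: √((-1.5327·111.32)² + (2.0618·105.61)²) = √(29111.240363 + 47413.624490) = 276.6313 km
B–C: √((4.4640·111.32)² + (-4.2830·105.61)²) = √(246941.889679 + 204600.284861) = 671.9689 km
B–D: √((5.0859·111.32)² + (-2.3019·105.61)²) = √(320539.849586 + 59099.389019) = 616.1487 km
B–E: √((2.1905·111.32)² + (-5.8375·105.61)²) = √(59461.096055 + 380070.246378) = 662.9716 km
B–F: √((3.4471·111.32)² + (-3.4984·105.61)²) = √(147249.612364 + 136505.142890) = 532.6864 km
B–G: √((0.1227·111.32)² + (-2.3523·105.61)²) = √(186.567298 + 61715.677708) = 248.8016 km
C–D: √((0.6219·111.32)² + (1.9811·105.61)²) = √(4792.780162 + 43774.670041) = 220.3802 km
C–E: √((-2.2735·111.32)² + (-1.5545·105.61)²) = √(64052.533519 + 26952.033514) = 301.6696 km
C–F: √((-1.0169·111.32)² + (0.7846·105.61)²) = √(12814.536133 + 6866.045749) = 140.2875 km
C–G: √((-4.3413·111.32)² + (1.9307·105.61)²) = √(233553.291267 + 41575.710372) = 524.5274 km
D–E: √((-2.8954·111.32)² + (-3.5356·105.61)²) = √(103887.557443 + 139423.613937) = 493.2658 km
D–F: √((-1.6388·111.32)² + (-1.1965·105.61)²) = √(33281.148571 + 15967.447288) = 221.9202 km
D–G: √((-4.9632·111.32)² + (-0.0504·105.61)²) = √(305260.033532 + 28.331604) = 552.5291 km
E–F: √((1.2566·111.32)² + (2.3391·105.61)²) = √(19567.732651 + 61024.982441) = 283.8886 km
E–G: √((-2.0678·111.32)² + (3.4852·105.61)²) = √(52986.283315 + 135476.976572) = 434.1236 km
F–G: √((-3.3244·111.32)² + (1.1461·105.61)²) = √(136953.439134 + 14650.589852) = 389.3636 km
Closest pair: C–F at 140.2875 km.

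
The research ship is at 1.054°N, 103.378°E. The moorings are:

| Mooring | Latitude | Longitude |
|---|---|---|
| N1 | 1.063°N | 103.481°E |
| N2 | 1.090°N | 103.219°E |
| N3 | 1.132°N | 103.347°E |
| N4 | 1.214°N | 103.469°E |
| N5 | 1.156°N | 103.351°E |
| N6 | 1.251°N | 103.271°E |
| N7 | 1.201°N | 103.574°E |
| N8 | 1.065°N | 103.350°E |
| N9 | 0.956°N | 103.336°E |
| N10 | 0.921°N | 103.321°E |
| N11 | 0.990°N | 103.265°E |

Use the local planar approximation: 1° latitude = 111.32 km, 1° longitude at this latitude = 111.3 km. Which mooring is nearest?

Distances from 1.054°N, 103.378°E:
N1: 11.508 km
N2: 18.145 km
N3: 9.343 km
N4: 20.490 km
N5: 11.746 km
N6: 24.955 km
N7: 27.270 km
N8: 3.348 km
N9: 11.869 km
N10: 16.108 km
N11: 14.455 km
Minimum: N8 at 3.348 km.

N8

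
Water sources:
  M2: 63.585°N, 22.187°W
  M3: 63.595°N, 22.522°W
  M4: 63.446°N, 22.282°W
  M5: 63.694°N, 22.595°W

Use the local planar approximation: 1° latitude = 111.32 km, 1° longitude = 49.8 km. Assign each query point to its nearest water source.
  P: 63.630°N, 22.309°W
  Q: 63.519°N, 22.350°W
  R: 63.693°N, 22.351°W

P→M2; Q→M4; R→M5

P at 63.630°N, 22.309°W:
  M2: √((-0.045·111.32)² + (0.122·49.8)²) = √(25.09409 + 36.91292) = 7.874 km
  M3: √((-0.035·111.32)² + (-0.213·49.8)²) = √(15.18037 + 112.51693) = 11.300 km
  M4: √((-0.184·111.32)² + (0.027·49.8)²) = √(419.54837 + 1.80795) = 20.527 km
  M5: √((0.064·111.32)² + (-0.286·49.8)²) = √(50.75822 + 202.85735) = 15.925 km
  → nearest: M2 (7.874 km)
Q at 63.519°N, 22.350°W:
  M2: √((0.066·111.32)² + (0.163·49.8)²) = √(53.98017 + 65.89218) = 10.949 km
  M3: √((0.076·111.32)² + (-0.172·49.8)²) = √(71.57701 + 73.36950) = 12.039 km
  M4: √((-0.073·111.32)² + (0.068·49.8)²) = √(66.03773 + 11.46770) = 8.804 km
  M5: √((0.175·111.32)² + (-0.245·49.8)²) = √(379.50936 + 148.86440) = 22.986 km
  → nearest: M4 (8.804 km)
R at 63.693°N, 22.351°W:
  M2: √((-0.108·111.32)² + (0.164·49.8)²) = √(144.54195 + 66.70316) = 14.534 km
  M3: √((-0.098·111.32)² + (-0.171·49.8)²) = √(119.01414 + 72.51885) = 13.840 km
  M4: √((-0.247·111.32)² + (0.069·49.8)²) = √(756.03222 + 11.80747) = 27.710 km
  M5: √((0.001·111.32)² + (-0.244·49.8)²) = √(0.01239 + 147.65166) = 12.152 km
  → nearest: M5 (12.152 km)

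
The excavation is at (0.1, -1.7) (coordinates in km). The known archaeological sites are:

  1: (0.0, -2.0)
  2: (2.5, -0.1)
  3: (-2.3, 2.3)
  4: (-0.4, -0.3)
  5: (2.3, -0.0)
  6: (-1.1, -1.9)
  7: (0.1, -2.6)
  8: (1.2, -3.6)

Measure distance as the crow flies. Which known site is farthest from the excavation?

3

Distances from (0.1, -1.7):
1: √((-0.1)² + (-0.3)²) = √(0.010 + 0.090) = 0.3 km
2: √((2.4)² + (1.6)²) = √(5.760 + 2.560) = 2.9 km
3: √((-2.4)² + (4.0)²) = √(5.760 + 16.000) = 4.7 km
4: √((-0.5)² + (1.4)²) = √(0.250 + 1.960) = 1.5 km
5: √((2.2)² + (1.7)²) = √(4.840 + 2.890) = 2.8 km
6: √((-1.2)² + (-0.2)²) = √(1.440 + 0.040) = 1.2 km
7: √((0.0)² + (-0.9)²) = √(0.000 + 0.810) = 0.9 km
8: √((1.1)² + (-1.9)²) = √(1.210 + 3.610) = 2.2 km
Maximum: 3 at 4.7 km.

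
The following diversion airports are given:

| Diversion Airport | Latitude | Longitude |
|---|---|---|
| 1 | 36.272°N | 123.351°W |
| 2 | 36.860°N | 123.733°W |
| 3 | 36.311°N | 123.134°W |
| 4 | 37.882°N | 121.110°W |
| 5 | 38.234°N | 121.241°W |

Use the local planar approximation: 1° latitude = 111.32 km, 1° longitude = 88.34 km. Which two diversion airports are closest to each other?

Pairwise distances:
1–3: √((0.039·111.32)² + (0.217·88.34)²) = √(18.84845 + 367.48047) = 19.655 km
4–5: √((0.352·111.32)² + (-0.131·88.34)²) = √(1535.43601 + 133.92368) = 40.858 km
1–2: √((0.588·111.32)² + (-0.382·88.34)²) = √(4284.50888 + 1138.78442) = 73.643 km
2–3: √((-0.549·111.32)² + (0.599·88.34)²) = √(3735.00411 + 2800.06707) = 80.840 km
3–4: √((1.571·111.32)² + (2.024·88.34)²) = √(30584.31552 + 31969.49722) = 250.108 km
2–4: √((1.022·111.32)² + (2.623·88.34)²) = √(12943.39446 + 53692.22124) = 258.139 km
1–4: √((1.610·111.32)² + (2.241·88.34)²) = √(32121.67232 + 39192.09714) = 267.046 km
2–5: √((1.374·111.32)² + (2.492·88.34)²) = √(23394.82823 + 48463.06373) = 268.063 km
3–5: √((1.923·111.32)² + (1.893·88.34)²) = √(45825.26275 + 27965.07689) = 271.644 km
1–5: √((1.962·111.32)² + (2.110·88.34)²) = √(47702.85821 + 34743.99073) = 287.136 km
Closest pair: 1–3 at 19.655 km.

1 and 3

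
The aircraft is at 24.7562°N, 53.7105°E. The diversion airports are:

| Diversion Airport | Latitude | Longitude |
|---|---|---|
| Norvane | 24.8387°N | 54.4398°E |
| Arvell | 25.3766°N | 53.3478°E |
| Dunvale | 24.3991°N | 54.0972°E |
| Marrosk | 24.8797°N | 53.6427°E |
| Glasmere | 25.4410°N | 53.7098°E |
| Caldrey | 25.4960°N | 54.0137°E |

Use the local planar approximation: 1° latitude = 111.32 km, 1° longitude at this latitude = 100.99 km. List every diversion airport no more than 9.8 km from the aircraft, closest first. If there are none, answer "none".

Distances from 24.7562°N, 53.7105°E:
Norvane: √((0.0825·111.32)² + (0.7293·100.99)²) = √(84.344019 + 5424.618135) = 74.2224 km
Arvell: √((0.6204·111.32)² + (-0.3627·100.99)²) = √(4769.688024 + 1341.688989) = 78.1753 km
Dunvale: √((-0.3571·111.32)² + (0.3867·100.99)²) = √(1580.251080 + 1525.123765) = 55.7259 km
Marrosk: √((0.1235·111.32)² + (-0.0678·100.99)²) = √(189.008054 + 46.883080) = 15.3587 km
Glasmere: √((0.6848·111.32)² + (-0.0007·100.99)²) = √(5811.308066 + 0.004998) = 76.2320 km
Caldrey: √((0.7398·111.32)² + (0.3032·100.99)²) = √(6782.269600 + 937.594688) = 87.8628 km
Threshold 9.8 km: none within range.

none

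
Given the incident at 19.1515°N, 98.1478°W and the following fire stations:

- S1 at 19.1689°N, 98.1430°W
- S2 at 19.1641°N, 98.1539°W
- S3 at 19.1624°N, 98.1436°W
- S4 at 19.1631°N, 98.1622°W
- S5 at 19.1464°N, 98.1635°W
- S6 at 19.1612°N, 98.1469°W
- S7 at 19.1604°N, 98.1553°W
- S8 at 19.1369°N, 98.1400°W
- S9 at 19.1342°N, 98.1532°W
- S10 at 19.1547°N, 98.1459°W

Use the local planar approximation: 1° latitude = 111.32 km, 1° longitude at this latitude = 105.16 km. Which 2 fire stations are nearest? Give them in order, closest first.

Distances from 19.1515°N, 98.1478°W:
S1: 2.0017 km
S2: 1.5424 km
S3: 1.2913 km
S4: 1.9901 km
S5: 1.7459 km
S6: 1.0839 km
S7: 1.2663 km
S8: 1.8205 km
S9: 2.0078 km
S10: 0.4084 km
Sorted: S10 (0.4084 km) < S6 (1.0839 km) < S7 (1.2663 km) < S3 (1.2913 km) < …

S10, S6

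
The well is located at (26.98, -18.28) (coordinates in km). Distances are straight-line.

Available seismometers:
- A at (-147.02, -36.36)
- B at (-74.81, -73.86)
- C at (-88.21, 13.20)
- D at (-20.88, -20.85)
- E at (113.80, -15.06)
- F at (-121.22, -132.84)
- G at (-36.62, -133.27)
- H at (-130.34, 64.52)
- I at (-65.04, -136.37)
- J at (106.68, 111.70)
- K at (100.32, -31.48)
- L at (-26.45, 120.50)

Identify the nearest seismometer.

Distances from (26.98, -18.28):
A: √((-174.00)² + (-18.08)²) = √(30276.0000 + 326.8864) = 174.94 km
B: √((-101.79)² + (-55.58)²) = √(10361.2041 + 3089.1364) = 115.98 km
C: √((-115.19)² + (31.48)²) = √(13268.7361 + 990.9904) = 119.41 km
D: √((-47.86)² + (-2.57)²) = √(2290.5796 + 6.6049) = 47.93 km
E: √((86.82)² + (3.22)²) = √(7537.7124 + 10.3684) = 86.88 km
F: √((-148.20)² + (-114.56)²) = √(21963.2400 + 13123.9936) = 187.32 km
G: √((-63.60)² + (-114.99)²) = √(4044.9600 + 13222.7001) = 131.41 km
H: √((-157.32)² + (82.80)²) = √(24749.5824 + 6855.8400) = 177.78 km
I: √((-92.02)² + (-118.09)²) = √(8467.6804 + 13945.2481) = 149.71 km
J: √((79.70)² + (129.98)²) = √(6352.0900 + 16894.8004) = 152.47 km
K: √((73.34)² + (-13.20)²) = √(5378.7556 + 174.2400) = 74.52 km
L: √((-53.43)² + (138.78)²) = √(2854.7649 + 19259.8884) = 148.71 km
Minimum: D at 47.93 km.

D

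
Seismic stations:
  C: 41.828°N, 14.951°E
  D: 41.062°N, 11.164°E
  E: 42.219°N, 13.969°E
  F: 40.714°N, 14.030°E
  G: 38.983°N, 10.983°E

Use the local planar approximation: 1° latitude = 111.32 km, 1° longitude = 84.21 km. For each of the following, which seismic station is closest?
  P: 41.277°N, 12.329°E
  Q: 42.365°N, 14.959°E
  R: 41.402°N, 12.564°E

P→D; Q→C; R→D

P at 41.277°N, 12.329°E:
  C: 229.160 km
  D: 100.982 km
  E: 173.405 km
  F: 156.352 km
  G: 279.393 km
  → nearest: D (100.982 km)
Q at 42.365°N, 14.959°E:
  C: 59.783 km
  D: 350.954 km
  E: 84.937 km
  F: 199.746 km
  G: 503.829 km
  → nearest: C (59.783 km)
R at 41.402°N, 12.564°E:
  C: 206.527 km
  D: 123.821 km
  E: 149.232 km
  F: 145.279 km
  G: 300.397 km
  → nearest: D (123.821 km)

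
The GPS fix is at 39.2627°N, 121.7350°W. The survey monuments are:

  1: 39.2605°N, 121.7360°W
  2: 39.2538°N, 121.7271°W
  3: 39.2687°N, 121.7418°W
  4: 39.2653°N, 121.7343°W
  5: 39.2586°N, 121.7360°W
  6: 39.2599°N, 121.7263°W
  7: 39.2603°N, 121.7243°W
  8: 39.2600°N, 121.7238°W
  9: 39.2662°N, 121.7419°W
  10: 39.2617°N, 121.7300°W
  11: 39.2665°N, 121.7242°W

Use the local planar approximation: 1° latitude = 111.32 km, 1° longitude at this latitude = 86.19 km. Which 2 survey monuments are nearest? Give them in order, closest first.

Distances from 39.2627°N, 121.7350°W:
1: √((-0.0022·111.32)² + (-0.0010·86.19)²) = √(0.059978 + 0.007429) = 0.2596 km
2: √((-0.0089·111.32)² + (0.0079·86.19)²) = √(0.981582 + 0.463626) = 1.2022 km
3: √((0.0060·111.32)² + (-0.0068·86.19)²) = √(0.446117 + 0.343504) = 0.8886 km
4: √((0.0026·111.32)² + (0.0007·86.19)²) = √(0.083771 + 0.003640) = 0.2957 km
5: √((-0.0041·111.32)² + (-0.0010·86.19)²) = √(0.208312 + 0.007429) = 0.4645 km
6: √((-0.0028·111.32)² + (0.0087·86.19)²) = √(0.097154 + 0.562280) = 0.8121 km
7: √((-0.0024·111.32)² + (0.0107·86.19)²) = √(0.071379 + 0.850514) = 0.9602 km
8: √((-0.0027·111.32)² + (0.0112·86.19)²) = √(0.090339 + 0.931858) = 1.0110 km
9: √((0.0035·111.32)² + (-0.0069·86.19)²) = √(0.151804 + 0.353681) = 0.7110 km
10: √((-0.0010·111.32)² + (0.0050·86.19)²) = √(0.012392 + 0.185718) = 0.4451 km
11: √((0.0038·111.32)² + (0.0108·86.19)²) = √(0.178943 + 0.866485) = 1.0225 km
Sorted: 1 (0.2596 km) < 4 (0.2957 km) < 10 (0.4451 km) < 5 (0.4645 km) < …

1, 4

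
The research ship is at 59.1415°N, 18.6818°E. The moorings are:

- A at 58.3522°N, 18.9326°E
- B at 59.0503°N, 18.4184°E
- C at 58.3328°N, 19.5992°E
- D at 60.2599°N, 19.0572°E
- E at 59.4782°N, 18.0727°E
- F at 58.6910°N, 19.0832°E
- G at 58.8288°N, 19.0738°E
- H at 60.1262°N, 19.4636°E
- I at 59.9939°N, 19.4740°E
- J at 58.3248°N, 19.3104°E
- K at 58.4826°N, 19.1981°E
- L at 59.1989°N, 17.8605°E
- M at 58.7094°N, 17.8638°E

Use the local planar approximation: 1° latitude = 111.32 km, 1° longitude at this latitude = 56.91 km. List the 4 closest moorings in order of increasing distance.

B, G, L, E

Distances from 59.1415°N, 18.6818°E:
A: 89.0166 km
B: 18.1045 km
C: 104.0683 km
D: 126.3200 km
E: 51.0533 km
F: 55.1074 km
G: 41.3449 km
H: 118.3022 km
I: 105.0549 km
J: 97.7000 km
K: 79.0150 km
L: 47.1749 km
M: 66.9393 km
Sorted: B (18.1045 km) < G (41.3449 km) < L (47.1749 km) < E (51.0533 km) < F (55.1074 km) < M (66.9393 km) < …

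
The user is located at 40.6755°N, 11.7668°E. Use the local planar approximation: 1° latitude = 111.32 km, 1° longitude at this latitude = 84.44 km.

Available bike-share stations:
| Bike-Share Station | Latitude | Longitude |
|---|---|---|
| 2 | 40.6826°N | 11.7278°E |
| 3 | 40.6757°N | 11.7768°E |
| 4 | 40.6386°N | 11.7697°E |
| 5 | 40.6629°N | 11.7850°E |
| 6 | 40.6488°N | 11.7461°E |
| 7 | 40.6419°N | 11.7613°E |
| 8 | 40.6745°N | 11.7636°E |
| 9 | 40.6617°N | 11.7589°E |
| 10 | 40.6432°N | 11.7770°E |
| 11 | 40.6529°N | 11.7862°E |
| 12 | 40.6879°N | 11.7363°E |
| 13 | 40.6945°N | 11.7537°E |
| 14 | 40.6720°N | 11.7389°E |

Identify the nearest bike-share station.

Distances from 40.6755°N, 11.7668°E:
2: √((0.0071·111.32)² + (-0.0390·84.44)²) = √(0.624688 + 10.844903) = 3.3867 km
3: √((0.0002·111.32)² + (0.0100·84.44)²) = √(0.000496 + 0.713011) = 0.8447 km
4: √((-0.0369·111.32)² + (0.0029·84.44)²) = √(16.873265 + 0.059964) = 4.1150 km
5: √((-0.0126·111.32)² + (0.0182·84.44)²) = √(1.967377 + 2.361779) = 2.0807 km
6: √((-0.0267·111.32)² + (-0.0207·84.44)²) = √(8.834234 + 3.055182) = 3.4481 km
7: √((-0.0336·111.32)² + (-0.0055·84.44)²) = √(13.990233 + 0.215686) = 3.7691 km
8: √((-0.0010·111.32)² + (-0.0032·84.44)²) = √(0.012392 + 0.073012) = 0.2922 km
9: √((-0.0138·111.32)² + (-0.0079·84.44)²) = √(2.359960 + 0.444990) = 1.6748 km
10: √((-0.0323·111.32)² + (0.0102·84.44)²) = √(12.928598 + 0.741817) = 3.6974 km
11: √((-0.0226·111.32)² + (0.0194·84.44)²) = √(6.329411 + 2.683490) = 3.0021 km
12: √((0.0124·111.32)² + (-0.0305·84.44)²) = √(1.905416 + 6.632788) = 2.9220 km
13: √((0.0190·111.32)² + (-0.0131·84.44)²) = √(4.473563 + 1.223599) = 2.3869 km
14: √((-0.0035·111.32)² + (-0.0279·84.44)²) = √(0.151804 + 5.550152) = 2.3879 km
Minimum: 8 at 0.2922 km.

8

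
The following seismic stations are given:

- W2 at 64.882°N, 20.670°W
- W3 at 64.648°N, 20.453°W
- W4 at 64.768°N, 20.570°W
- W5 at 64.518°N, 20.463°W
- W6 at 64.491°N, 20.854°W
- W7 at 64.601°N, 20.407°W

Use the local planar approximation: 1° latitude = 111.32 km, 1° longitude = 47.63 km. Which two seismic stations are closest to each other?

Pairwise distances:
W2–W3: 28.024 km
W2–W4: 13.555 km
W2–W5: 41.703 km
W2–W6: 44.400 km
W2–W7: 33.696 km
W3–W4: 14.474 km
W3–W5: 14.479 km
W3–W6: 25.889 km
W3–W7: 5.672 km
W4–W5: 28.293 km
W4–W6: 33.672 km
W4–W7: 20.146 km
W5–W6: 18.864 km
W5–W7: 9.617 km
W6–W7: 24.561 km
Closest pair: W3–W7 at 5.672 km.

W3 and W7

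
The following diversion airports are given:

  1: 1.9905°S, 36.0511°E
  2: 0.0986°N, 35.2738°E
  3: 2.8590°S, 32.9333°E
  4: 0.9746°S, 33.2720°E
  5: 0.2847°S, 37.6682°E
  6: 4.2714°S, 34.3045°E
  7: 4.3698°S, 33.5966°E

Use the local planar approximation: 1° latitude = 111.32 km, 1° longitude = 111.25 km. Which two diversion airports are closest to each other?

Pairwise distances:
1–2: 248.1156 km
1–3: 360.0776 km
1–4: 329.2088 km
1–5: 261.5778 km
1–6: 319.7284 km
1–7: 380.4159 km
2–3: 419.7583 km
2–4: 252.7215 km
2–5: 269.7728 km
2–6: 498.2768 km
2–7: 531.2666 km
3–4: 213.1287 km
3–5: 599.6637 km
3–6: 219.0686 km
3–7: 183.6588 km
4–5: 495.0704 km
4–6: 384.5555 km
4–7: 379.6749 km
5–6: 580.5104 km
5–7: 641.8554 km
6–7: 79.5120 km
Closest pair: 6–7 at 79.5120 km.

6 and 7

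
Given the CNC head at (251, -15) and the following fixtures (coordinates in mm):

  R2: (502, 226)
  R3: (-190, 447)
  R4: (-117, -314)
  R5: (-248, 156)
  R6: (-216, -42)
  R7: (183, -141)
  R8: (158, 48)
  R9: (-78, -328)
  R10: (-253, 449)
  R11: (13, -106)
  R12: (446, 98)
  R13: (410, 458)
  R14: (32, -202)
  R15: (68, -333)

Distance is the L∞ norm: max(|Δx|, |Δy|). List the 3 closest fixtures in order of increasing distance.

Distances from (251, -15):
R2: max(|251|, |241|) = 251 mm
R3: max(|-441|, |462|) = 462 mm
R4: max(|-368|, |-299|) = 368 mm
R5: max(|-499|, |171|) = 499 mm
R6: max(|-467|, |-27|) = 467 mm
R7: max(|-68|, |-126|) = 126 mm
R8: max(|-93|, |63|) = 93 mm
R9: max(|-329|, |-313|) = 329 mm
R10: max(|-504|, |464|) = 504 mm
R11: max(|-238|, |-91|) = 238 mm
R12: max(|195|, |113|) = 195 mm
R13: max(|159|, |473|) = 473 mm
R14: max(|-219|, |-187|) = 219 mm
R15: max(|-183|, |-318|) = 318 mm
Sorted: R8 (93 mm) < R7 (126 mm) < R12 (195 mm) < R14 (219 mm) < R11 (238 mm) < …

R8, R7, R12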